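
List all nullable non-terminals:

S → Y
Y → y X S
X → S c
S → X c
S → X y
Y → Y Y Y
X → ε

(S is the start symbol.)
{ 'X' }

A non-terminal is nullable if it can derive ε (the empty string): either it has an ε-production, or it has a production whose right-hand side consists entirely of nullable non-terminals.

ε-productions: X → ε
So X is immediately nullable.
No further non-terminal can be added: every production for the remaining non-terminals contains a terminal or a non-nullable non-terminal.
Nullable = { 'X' }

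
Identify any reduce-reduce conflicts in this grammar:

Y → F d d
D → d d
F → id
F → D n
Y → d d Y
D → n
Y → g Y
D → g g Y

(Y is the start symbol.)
Yes — I10: [D → g g Y .] vs [Y → g Y .]

A reduce-reduce conflict occurs when an LR(0) state has two complete items [A → α .] and [B → β .] — both call for a reduction, and with no lookahead the parser cannot choose between them.

Augment with Y' → Y and build the canonical LR(0) collection (I0 = CLOSURE({[Y' → . Y]}), then GOTO on every symbol after a dot until no new states appear). It has 16 states:
  I0: { [D → . d d], [D → . g g Y], [D → . n], [F → . D n], [F → . id], [Y → . F d d], [Y → . d d Y], [Y → . g Y], [Y' → . Y] }  — shift
  I1: { [F → D . n] }  — shift
  I2: { [Y → F . d d] }  — shift
  I3: { [Y' → Y .] }  — accept
  I4: { [D → d . d], [Y → d . d Y] }  — shift
  I5: { [D → . d d], [D → . g g Y], [D → . n], [D → g . g Y], [F → . D n], [F → . id], [Y → . F d d], [Y → . d d Y], [Y → . g Y], [Y → g . Y] }  — shift
  I6: { [F → id .] }  — reduce
  I7: { [D → n .] }  — reduce
  I8: { [Y → g Y .] }  — reduce
  I9: { [D → . d d], [D → . g g Y], [D → . n], [D → g . g Y], [D → g g . Y], [F → . D n], [F → . id], [Y → . F d d], [Y → . d d Y], [Y → . g Y], [Y → g . Y] }  — shift
  I10: { [D → g g Y .], [Y → g Y .] }  — 2 reduces
  I11: { [D → . d d], [D → . g g Y], [D → . n], [D → d d .], [F → . D n], [F → . id], [Y → . F d d], [Y → . d d Y], [Y → . g Y], [Y → d d . Y] }  — shift, reduce
  I12: { [Y → d d Y .] }  — reduce
  I13: { [Y → F d . d] }  — shift
  I14: { [Y → F d d .] }  — reduce
  I15: { [F → D n .] }  — reduce

I10 contains complete items [D → g g Y .], [Y → g Y .] — reduce-reduce conflict.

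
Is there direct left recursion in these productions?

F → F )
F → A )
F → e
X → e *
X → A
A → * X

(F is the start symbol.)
Direct left recursion occurs when N → N α for some non-terminal N (the right-hand side begins with the left-hand side itself).

F → F ): LEFT RECURSIVE (starts with F)
F → A ): starts with A
F → e: starts with e
X → e *: starts with e
X → A: starts with A
A → * X: starts with '*'

The grammar has direct left recursion on: F.

Answer: Yes, F is left-recursive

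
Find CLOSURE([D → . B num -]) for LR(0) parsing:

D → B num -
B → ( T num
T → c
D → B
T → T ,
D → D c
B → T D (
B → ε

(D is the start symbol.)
Start with: [D → . B num -]
  [D → . B num -] has the dot before B: add [B → . ( T num], [B → . T D (], [B → .]
  [B → . T D (] has the dot before T: add [T → . c], [T → . T ,]
No further items can be added.

CLOSURE = { [B → . ( T num], [B → . T D (], [B → .], [D → . B num -], [T → . T ,], [T → . c] }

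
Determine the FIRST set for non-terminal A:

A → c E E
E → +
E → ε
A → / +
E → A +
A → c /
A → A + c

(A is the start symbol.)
{ '/', 'c' }

To compute FIRST(A), examine every production with A on the left-hand side, reading each right-hand side left to right until a non-nullable symbol is reached.

From A → c E E:
  - c is a terminal: add 'c' and stop
From A → / +:
  - '/' is a terminal: add '/' and stop
From A → c /:
  - c is a terminal: add 'c' and stop
From A → A + c:
  - A is the symbol being defined: contributes nothing new
    A is not nullable, so stop

Collecting: FIRST(A) = { '/', 'c' }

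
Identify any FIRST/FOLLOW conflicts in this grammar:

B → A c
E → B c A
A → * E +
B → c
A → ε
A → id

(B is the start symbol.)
A FIRST/FOLLOW conflict occurs when a non-terminal N has a nullable alternative N → β (β ⇒* ε) and another alternative N → α with FIRST(α) ∩ FOLLOW(N) ≠ ∅: on such a lookahead the parser cannot decide between expanding α and letting N vanish via β.

Nullable non-terminals: A.

A: nullable alternative(s) A → ε; FOLLOW(A) = { '+', 'c' }
  A → * E +: FIRST \ {ε} = { '*' } — disjoint from FOLLOW(A)
  A → ε: FIRST \ {ε} = { } — this is the only nullable alternative, skip
  A → id: FIRST \ {ε} = { 'id' } — disjoint from FOLLOW(A)

B, E have no nullable alternative, so no FIRST/FOLLOW check is needed there.

No FIRST/FOLLOW conflicts found.

Answer: No FIRST/FOLLOW conflicts.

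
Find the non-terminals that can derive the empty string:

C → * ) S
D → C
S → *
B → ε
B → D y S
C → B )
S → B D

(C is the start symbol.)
A non-terminal is nullable if it can derive ε (the empty string): either it has an ε-production, or it has a production whose right-hand side consists entirely of nullable non-terminals.

ε-productions: B → ε
So B is immediately nullable.
No further non-terminal can be added: every production for the remaining non-terminals contains a terminal or a non-nullable non-terminal.
Nullable = { 'B' }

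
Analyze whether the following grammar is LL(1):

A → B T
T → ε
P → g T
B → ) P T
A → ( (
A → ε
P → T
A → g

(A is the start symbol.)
Relevant sets:
  FIRST(B) = { ')' }
  FIRST(T) = { ε }
  FOLLOW(A) = { $ }
  FOLLOW(P) = { $ }

For A:
  PREDICT(A → B T) = { ')' }
  PREDICT(A → '(' '(') = { '(' }
  PREDICT(A → ε) = { $ }
  PREDICT(A → g) = { 'g' }
For P:
  PREDICT(P → g T) = { 'g' }
  PREDICT(P → T) = { $ }
T, B have a single production, so nothing to check there.

All predict sets are disjoint. The grammar IS LL(1).

Answer: Yes, the grammar is LL(1).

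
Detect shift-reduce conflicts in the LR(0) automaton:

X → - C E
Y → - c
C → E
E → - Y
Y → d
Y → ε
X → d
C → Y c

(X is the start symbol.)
A shift-reduce conflict occurs when an LR(0) state has both:
  - a complete (reduce) item [A → α .] (dot at the end), and
  - a shift item [B → β . c γ] (dot before a terminal).

Augment with X' → X and build the canonical LR(0) collection (I0 = CLOSURE({[X' → . X]}), then GOTO on every symbol after a dot until no new states appear). It has 15 states:
  I0: { [X → . - C E], [X → . d], [X' → . X] }  — shift
  I1: { [C → . E], [C → . Y c], [E → . - Y], [X → - . C E], [Y → . - c], [Y → . d], [Y → .] }  — shift, reduce
  I2: { [X' → X .] }  — accept
  I3: { [X → d .] }  — reduce
  I4: { [E → - . Y], [Y → - . c], [Y → . - c], [Y → . d], [Y → .] }  — shift, reduce
  I5: { [E → . - Y], [X → - C . E] }  — shift
  I6: { [C → E .] }  — reduce
  I7: { [C → Y . c] }  — shift
  I8: { [Y → d .] }  — reduce
  I9: { [C → Y c .] }  — reduce
  I10: { [E → - . Y], [Y → . - c], [Y → . d], [Y → .] }  — shift, reduce
  I11: { [X → - C E .] }  — reduce
  I12: { [Y → - . c] }  — shift
  I13: { [E → - Y .] }  — reduce
  I14: { [Y → - c .] }  — reduce

I1 contains reduce item [Y → .] and shift items [E → . - Y], [Y → . - c], [Y → . d] — shift-reduce conflict.
I4 contains reduce item [Y → .] and shift items [Y → . - c], [Y → - . c], [Y → . d] — shift-reduce conflict.
I10 contains reduce item [Y → .] and shift items [Y → . - c], [Y → . d] — shift-reduce conflict.

Answer: Yes — I1: [Y → .] vs [E → . - Y]; I4: [Y → .] vs [Y → . - c]; I10: [Y → .] vs [Y → . - c]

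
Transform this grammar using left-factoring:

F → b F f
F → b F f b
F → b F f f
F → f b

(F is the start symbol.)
F → b F f F'
F' → ε
F' → b
F' → f
F → f b

Left-factoring transforms A → αβ₁ | αβ₂ into A → αA' and A' → β₁ | β₂
(α is the longest common prefix among the alternatives). Repeat until
no nonterminal has two alternatives with a common prefix.

Round 1: F has alternatives sharing prefix 'b F f'. Introduce F': F → b F f F'
  Add: F' → ε
  Add: F' → b
  Add: F' → f

No remaining common prefixes — done.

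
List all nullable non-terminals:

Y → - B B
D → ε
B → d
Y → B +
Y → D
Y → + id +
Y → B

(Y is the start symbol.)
{ 'D', 'Y' }

A non-terminal is nullable if it can derive ε (the empty string): either it has an ε-production, or it has a production whose right-hand side consists entirely of nullable non-terminals.

ε-productions: D → ε
So D is immediately nullable.
Y → D: every symbol on the right is nullable, so Y is nullable too.
No further non-terminal can be added: every production for the remaining non-terminals contains a terminal or a non-nullable non-terminal.
Nullable = { 'D', 'Y' }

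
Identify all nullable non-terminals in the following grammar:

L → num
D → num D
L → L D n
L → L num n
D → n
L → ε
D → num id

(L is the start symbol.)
A non-terminal is nullable if it can derive ε (the empty string): either it has an ε-production, or it has a production whose right-hand side consists entirely of nullable non-terminals.

ε-productions: L → ε
So L is immediately nullable.
No further non-terminal can be added: every production for the remaining non-terminals contains a terminal or a non-nullable non-terminal.
Nullable = { 'L' }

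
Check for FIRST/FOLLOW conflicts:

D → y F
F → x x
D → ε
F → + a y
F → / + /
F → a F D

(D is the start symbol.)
A FIRST/FOLLOW conflict occurs when a non-terminal N has a nullable alternative N → β (β ⇒* ε) and another alternative N → α with FIRST(α) ∩ FOLLOW(N) ≠ ∅: on such a lookahead the parser cannot decide between expanding α and letting N vanish via β.

Nullable non-terminals: D.

D: nullable alternative(s) D → ε; FOLLOW(D) = { $, 'y' }
  D → y F: FIRST \ {ε} = { 'y' } — overlaps FOLLOW(D) on { 'y' }: CONFLICT
  D → ε: FIRST \ {ε} = { } — this is the only nullable alternative, skip

F has no nullable alternative, so no FIRST/FOLLOW check is needed there.

So the grammar has 1 FIRST/FOLLOW conflict (marked CONFLICT above).

Answer: Yes. D → y F with FOLLOW(D) on { 'y' }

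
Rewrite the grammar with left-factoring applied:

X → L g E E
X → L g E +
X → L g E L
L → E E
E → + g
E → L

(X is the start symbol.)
X → L g E X'
X' → E
X' → +
X' → L
L → E E
E → + g
E → L

Left-factoring transforms A → αβ₁ | αβ₂ into A → αA' and A' → β₁ | β₂
(α is the longest common prefix among the alternatives). Repeat until
no nonterminal has two alternatives with a common prefix.

Round 1: X has alternatives sharing prefix 'L g E'. Introduce X': X → L g E X'
  Add: X' → E
  Add: X' → +
  Add: X' → L

No remaining common prefixes — done.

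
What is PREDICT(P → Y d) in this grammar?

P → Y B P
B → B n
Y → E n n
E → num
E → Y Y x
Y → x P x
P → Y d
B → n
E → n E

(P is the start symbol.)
{ 'n', 'num', 'x' }

PREDICT(P → Y d) = (FIRST(RHS) \ {ε}) ∪ (FOLLOW(P) if ε ∈ FIRST(RHS), i.e. RHS ⇒* ε)
FIRST(Y) = { 'n', 'num', 'x' }
FIRST(Y d) = { 'n', 'num', 'x' }
ε ∉ FIRST(Y d), so FOLLOW(P) is not added.
PREDICT(P → Y d) = { 'n', 'num', 'x' }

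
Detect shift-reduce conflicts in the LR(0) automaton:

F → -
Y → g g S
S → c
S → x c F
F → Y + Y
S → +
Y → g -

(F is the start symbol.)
No shift-reduce conflicts

A shift-reduce conflict occurs when an LR(0) state has both:
  - a complete (reduce) item [A → α .] (dot at the end), and
  - a shift item [B → β . c γ] (dot before a terminal).

Augment with F' → F and build the canonical LR(0) collection (I0 = CLOSURE({[F' → . F]}), then GOTO on every symbol after a dot until no new states appear). It has 15 states:
  I0: { [F → . -], [F → . Y + Y], [F' → . F], [Y → . g -], [Y → . g g S] }  — shift
  I1: { [F → - .] }  — reduce
  I2: { [F' → F .] }  — accept
  I3: { [F → Y . + Y] }  — shift
  I4: { [Y → g . -], [Y → g . g S] }  — shift
  I5: { [Y → g - .] }  — reduce
  I6: { [S → . +], [S → . c], [S → . x c F], [Y → g g . S] }  — shift
  I7: { [S → + .] }  — reduce
  I8: { [Y → g g S .] }  — reduce
  I9: { [S → c .] }  — reduce
  I10: { [S → x . c F] }  — shift
  I11: { [F → . -], [F → . Y + Y], [S → x c . F], [Y → . g -], [Y → . g g S] }  — shift
  I12: { [S → x c F .] }  — reduce
  I13: { [F → Y + . Y], [Y → . g -], [Y → . g g S] }  — shift
  I14: { [F → Y + Y .] }  — reduce

No state contains both a complete item and a shift item.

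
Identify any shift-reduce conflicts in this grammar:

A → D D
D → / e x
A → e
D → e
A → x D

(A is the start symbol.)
Augment with A' → A and build the canonical LR(0) collection (I0 = CLOSURE({[A' → . A]}), then GOTO on every symbol after a dot until no new states appear). It has 11 states:
  I0: { [A → . D D], [A → . e], [A → . x D], [A' → . A], [D → . / e x], [D → . e] }  — shift
  I1: { [D → / . e x] }  — shift
  I2: { [A' → A .] }  — accept
  I3: { [A → D . D], [D → . / e x], [D → . e] }  — shift
  I4: { [A → e .], [D → e .] }  — 2 reduces
  I5: { [A → x . D], [D → . / e x], [D → . e] }  — shift
  I6: { [A → x D .] }  — reduce
  I7: { [D → e .] }  — reduce
  I8: { [A → D D .] }  — reduce
  I9: { [D → / e . x] }  — shift
  I10: { [D → / e x .] }  — reduce

No state contains both a complete item and a shift item.

Answer: No shift-reduce conflicts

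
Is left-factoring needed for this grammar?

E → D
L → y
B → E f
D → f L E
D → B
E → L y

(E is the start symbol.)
No, left-factoring is not needed

Left-factoring is needed when two productions for the same non-terminal
share a common prefix on the right-hand side.

Productions for E:
  E → D
  E → L y
Productions for D:
  D → f L E
  D → B

No common prefixes found.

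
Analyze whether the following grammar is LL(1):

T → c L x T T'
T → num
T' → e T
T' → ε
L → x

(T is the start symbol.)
Relevant sets:
  FOLLOW(T') = { $, 'e' }

For T:
  PREDICT(T → c L x T T') = { 'c' }
  PREDICT(T → num) = { 'num' }
For T':
  PREDICT(T' → e T) = { 'e' }
  PREDICT(T' → ε) = { $, 'e' }
L has a single production, so nothing to check there.

Conflict found: Predict set conflict for T': { 'e' }
The grammar is NOT LL(1).

Answer: No. Predict set conflict for T': { 'e' }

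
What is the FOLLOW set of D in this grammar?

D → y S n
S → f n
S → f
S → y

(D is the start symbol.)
{ $ }

To compute FOLLOW(D), find every occurrence of D on a right-hand side N → α D β: add FIRST(β) \ {ε}, and if β is empty or nullable also add FOLLOW(N). Iterate to a fixed point.

D is the start symbol, so $ ∈ FOLLOW(D).
D does not occur on any right-hand side.

Taking the union: FOLLOW(D) = { $ }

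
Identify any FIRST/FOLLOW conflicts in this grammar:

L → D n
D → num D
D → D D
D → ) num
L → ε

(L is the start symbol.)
Nullable non-terminals: L.
FIRST sets used below: FIRST(D) = { ')', 'num' }

L: nullable alternative(s) L → ε; FOLLOW(L) = { $ }
  L → D n: FIRST \ {ε} = { ')', 'num' } — disjoint from FOLLOW(L)
  L → ε: FIRST \ {ε} = { } — this is the only nullable alternative, skip

D has no nullable alternative, so no FIRST/FOLLOW check is needed there.

No FIRST/FOLLOW conflicts found.

Answer: No FIRST/FOLLOW conflicts.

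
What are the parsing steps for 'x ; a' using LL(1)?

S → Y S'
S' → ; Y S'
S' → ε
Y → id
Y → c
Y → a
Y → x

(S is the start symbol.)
LL(1) parsing maintains a stack (initially the start symbol over $) and the input. At each step: if the stack top is a terminal, match it against the current input token; if it is a non-terminal N, replace it with the RHS of M[N, lookahead] (the unique production whose predict set contains the lookahead).

Stack is shown with the top on the left.

Stack     Input    Action
-------------------------
S $       x ; a $  output S → Y S'
Y S' $    x ; a $  output Y → x
x S' $    x ; a $  match 'x'
S' $      ; a $    output S' → ; Y S'
; Y S' $  ; a $    match ';'
Y S' $    a $      output Y → a
a S' $    a $      match 'a'
S' $      $        output S' → ε
$         $        accept

The string is accepted.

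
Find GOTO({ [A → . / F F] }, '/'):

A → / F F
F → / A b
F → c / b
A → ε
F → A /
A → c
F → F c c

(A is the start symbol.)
{ [A → . / F F], [A → . c], [A → .], [A → / . F F], [F → . / A b], [F → . A /], [F → . F c c], [F → . c / b] }

GOTO(I, '/') = CLOSURE({ [A → αX.β] : [A → α.Xβ] ∈ I, X = '/' })

Items with dot before '/', with the dot advanced:
  [A → . / F F] → [A → / . F F]
Closure of the advanced items:
  [A → / . F F] has the dot before F: add [F → . / A b], [F → . c / b], [F → . A /], [F → . F c c]
  [F → . A /] has the dot before A: add [A → . / F F], [A → .], [A → . c]

GOTO = { [A → . / F F], [A → . c], [A → .], [A → / . F F], [F → . / A b], [F → . A /], [F → . F c c], [F → . c / b] }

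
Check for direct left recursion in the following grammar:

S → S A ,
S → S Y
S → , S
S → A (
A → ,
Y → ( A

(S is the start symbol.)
Yes, S is left-recursive

Direct left recursion occurs when N → N α for some non-terminal N (the right-hand side begins with the left-hand side itself).

S → S A ,: LEFT RECURSIVE (starts with S)
S → S Y: LEFT RECURSIVE (starts with S)
S → , S: starts with ','
S → A (: starts with A
A → ,: starts with ','
Y → ( A: starts with '('

The grammar has direct left recursion on: S.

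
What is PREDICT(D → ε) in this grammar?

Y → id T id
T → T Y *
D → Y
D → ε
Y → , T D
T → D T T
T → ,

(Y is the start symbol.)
PREDICT(D → ε) = (FIRST(RHS) \ {ε}) ∪ (FOLLOW(D) if ε ∈ FIRST(RHS), i.e. RHS ⇒* ε)
The right-hand side is ε (FIRST(ε) = { ε }), so the predict set is FOLLOW(D) = { $, '*', ',', 'id' }
PREDICT(D → ε) = { $, '*', ',', 'id' }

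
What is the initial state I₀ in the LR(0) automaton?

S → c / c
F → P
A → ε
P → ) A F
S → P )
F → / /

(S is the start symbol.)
{ [P → . ) A F], [S → . P )], [S → . c / c], [S' → . S] }

First, augment the grammar with S' → S
I₀ = CLOSURE({ [S' → . S] }):
  [S' → . S] has the dot before S: add [S → . c / c], [S → . P )]
  [S → . P )] has the dot before P: add [P → . ) A F]
No further items can be added.

I₀ = { [P → . ) A F], [S → . P )], [S → . c / c], [S' → . S] }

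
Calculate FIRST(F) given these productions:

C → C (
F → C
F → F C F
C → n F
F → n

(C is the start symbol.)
{ 'n' }

FIRST sets of the other non-terminals involved (by the same procedure, iterated to a fixed point):
  FIRST(C) = { 'n' }

From F → C:
  - C is a non-terminal: add FIRST(C) \ {ε} = { 'n' }
    C is not nullable, so stop
From F → F C F:
  - F is the symbol being defined: contributes nothing new
    F is not nullable, so stop
From F → n:
  - n is a terminal: add 'n' and stop

Collecting: FIRST(F) = { 'n' }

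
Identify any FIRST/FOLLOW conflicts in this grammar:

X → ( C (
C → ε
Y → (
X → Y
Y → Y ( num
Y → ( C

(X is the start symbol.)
No FIRST/FOLLOW conflicts.

Nullable non-terminals: C.
C has a nullable alternative but only one production, so nothing to check.

X, Y have no nullable alternative, so no FIRST/FOLLOW check is needed there.

No FIRST/FOLLOW conflicts found.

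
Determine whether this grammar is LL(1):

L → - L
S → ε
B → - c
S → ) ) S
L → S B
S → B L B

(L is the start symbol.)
Relevant sets:
  FIRST(S) = { ')', '-', ε }
  FIRST(B) = { '-' }
  FOLLOW(S) = { '-' }

For L:
  PREDICT(L → '-' L) = { '-' }
  PREDICT(L → S B) = { ')', '-' }
For S:
  PREDICT(S → ε) = { '-' }
  PREDICT(S → ')' ')' S) = { ')' }
  PREDICT(S → B L B) = { '-' }
B has a single production, so nothing to check there.

Conflict found: Predict set conflict for L: { '-' }
The grammar is NOT LL(1).

Answer: No. Predict set conflict for L: { '-' }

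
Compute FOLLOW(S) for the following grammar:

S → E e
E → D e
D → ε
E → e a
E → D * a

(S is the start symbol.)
{ $ }

S is the start symbol, so $ ∈ FOLLOW(S).
S does not occur on any right-hand side.

Taking the union: FOLLOW(S) = { $ }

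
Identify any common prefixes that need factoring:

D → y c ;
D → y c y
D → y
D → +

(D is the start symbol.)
Yes, D has productions with common prefix 'y'

Left-factoring is needed when two productions for the same non-terminal
share a common prefix on the right-hand side.

Productions for D:
  D → y c ;
  D → y c y
  D → y
  D → +

Found common prefix 'y' in productions for D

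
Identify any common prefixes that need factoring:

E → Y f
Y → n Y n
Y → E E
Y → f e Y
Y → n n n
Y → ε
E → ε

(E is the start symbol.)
Left-factoring is needed when two productions for the same non-terminal
share a common prefix on the right-hand side.

Productions for E:
  E → Y f
  E → ε
Productions for Y:
  Y → n Y n
  Y → E E
  Y → f e Y
  Y → n n n
  Y → ε

Found common prefix 'n' in productions for Y

Answer: Yes, Y has productions with common prefix 'n'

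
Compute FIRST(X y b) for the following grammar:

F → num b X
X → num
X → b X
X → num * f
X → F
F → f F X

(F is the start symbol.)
{ 'b', 'f', 'num' }

FIRST sets of the non-terminals involved (from the grammar, by fixed-point iteration):
  FIRST(X) = { 'b', 'f', 'num' }

To compute FIRST(X y b), process the symbols left to right:
Symbol X is a non-terminal. Add FIRST(X) \ {ε} = { 'b', 'f', 'num' }
X is not nullable (ε ∉ FIRST(X)), so stop here.
FIRST(X y b) = { 'b', 'f', 'num' }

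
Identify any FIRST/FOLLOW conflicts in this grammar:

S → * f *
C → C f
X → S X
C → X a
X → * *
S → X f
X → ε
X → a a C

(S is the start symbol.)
Yes. X → S X with FOLLOW(X) on { 'a', 'f' }; X → a a C with FOLLOW(X) on { 'a' }

A FIRST/FOLLOW conflict occurs when a non-terminal N has a nullable alternative N → β (β ⇒* ε) and another alternative N → α with FIRST(α) ∩ FOLLOW(N) ≠ ∅: on such a lookahead the parser cannot decide between expanding α and letting N vanish via β.

Nullable non-terminals: X.
FIRST sets used below: FIRST(S) = { '*', 'a', 'f' }

X: nullable alternative(s) X → ε; FOLLOW(X) = { 'a', 'f' }
  X → S X: FIRST \ {ε} = { '*', 'a', 'f' } — overlaps FOLLOW(X) on { 'a', 'f' }: CONFLICT
  X → * *: FIRST \ {ε} = { '*' } — disjoint from FOLLOW(X)
  X → ε: FIRST \ {ε} = { } — this is the only nullable alternative, skip
  X → a a C: FIRST \ {ε} = { 'a' } — overlaps FOLLOW(X) on { 'a' }: CONFLICT

C, S have no nullable alternative, so no FIRST/FOLLOW check is needed there.

So the grammar has 2 FIRST/FOLLOW conflicts (marked CONFLICT above).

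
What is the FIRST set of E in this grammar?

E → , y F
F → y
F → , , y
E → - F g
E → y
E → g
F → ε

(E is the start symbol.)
{ ',', '-', 'g', 'y' }

To compute FIRST(E), examine every production with E on the left-hand side, reading each right-hand side left to right until a non-nullable symbol is reached.

From E → , y F:
  - ',' is a terminal: add ',' and stop
From E → - F g:
  - '-' is a terminal: add '-' and stop
From E → y:
  - y is a terminal: add 'y' and stop
From E → g:
  - g is a terminal: add 'g' and stop

Collecting: FIRST(E) = { ',', '-', 'g', 'y' }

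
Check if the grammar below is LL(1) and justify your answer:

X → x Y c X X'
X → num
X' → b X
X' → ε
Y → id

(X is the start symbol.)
Relevant sets:
  FOLLOW(X') = { $, 'b' }

For X:
  PREDICT(X → x Y c X X') = { 'x' }
  PREDICT(X → num) = { 'num' }
For X':
  PREDICT(X' → b X) = { 'b' }
  PREDICT(X' → ε) = { $, 'b' }
Y has a single production, so nothing to check there.

Conflict found: Predict set conflict for X': { 'b' }
The grammar is NOT LL(1).

Answer: No. Predict set conflict for X': { 'b' }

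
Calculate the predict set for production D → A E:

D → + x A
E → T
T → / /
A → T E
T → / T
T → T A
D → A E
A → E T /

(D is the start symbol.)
PREDICT(D → A E) = (FIRST(RHS) \ {ε}) ∪ (FOLLOW(D) if ε ∈ FIRST(RHS), i.e. RHS ⇒* ε)
FIRST(A) = { '/' }
FIRST(A E) = { '/' }
ε ∉ FIRST(A E), so FOLLOW(D) is not added.
PREDICT(D → A E) = { '/' }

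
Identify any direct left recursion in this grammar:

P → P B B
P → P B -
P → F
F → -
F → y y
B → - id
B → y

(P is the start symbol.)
Yes, P is left-recursive

Direct left recursion occurs when N → N α for some non-terminal N (the right-hand side begins with the left-hand side itself).

P → P B B: LEFT RECURSIVE (starts with P)
P → P B -: LEFT RECURSIVE (starts with P)
P → F: starts with F
F → -: starts with '-'
F → y y: starts with y
B → - id: starts with '-'
B → y: starts with y

The grammar has direct left recursion on: P.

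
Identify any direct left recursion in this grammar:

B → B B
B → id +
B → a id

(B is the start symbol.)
Direct left recursion occurs when N → N α for some non-terminal N (the right-hand side begins with the left-hand side itself).

B → B B: LEFT RECURSIVE (starts with B)
B → id +: starts with id
B → a id: starts with a

The grammar has direct left recursion on: B.

Answer: Yes, B is left-recursive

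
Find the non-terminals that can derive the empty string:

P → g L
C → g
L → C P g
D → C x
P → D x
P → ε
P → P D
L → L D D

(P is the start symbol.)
{ 'P' }

ε-productions: P → ε
So P is immediately nullable.
No further non-terminal can be added: every production for the remaining non-terminals contains a terminal or a non-nullable non-terminal.
Nullable = { 'P' }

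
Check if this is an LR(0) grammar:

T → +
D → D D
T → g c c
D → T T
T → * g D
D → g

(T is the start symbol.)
A grammar is LR(0) if no state in the canonical LR(0) collection has:
  - both a shift item (dot before a terminal) and a complete item (shift-reduce conflict), or
  - two or more complete items (reduce-reduce conflict; the accept item [T' → T .] counts as a complete item here).

Augment with T' → T and build the canonical LR(0) collection (I0 = CLOSURE({[T' → . T]}), then GOTO on every symbol after a dot until no new states appear). It has 13 states:
  I0: { [T → . * g D], [T → . +], [T → . g c c], [T' → . T] }  — shift
  I1: { [T → * . g D] }  — shift
  I2: { [T → + .] }  — reduce
  I3: { [T' → T .] }  — accept
  I4: { [T → g . c c] }  — shift
  I5: { [T → g c . c] }  — shift
  I6: { [T → g c c .] }  — reduce
  I7: { [D → . D D], [D → . T T], [D → . g], [T → * g . D], [T → . * g D], [T → . +], [T → . g c c] }  — shift
  I8: { [D → . D D], [D → . T T], [D → . g], [D → D . D], [T → * g D .], [T → . * g D], [T → . +], [T → . g c c] }  — shift, reduce
  I9: { [D → T . T], [T → . * g D], [T → . +], [T → . g c c] }  — shift
  I10: { [D → g .], [T → g . c c] }  — shift, reduce
  I11: { [D → T T .] }  — reduce
  I12: { [D → . D D], [D → . T T], [D → . g], [D → D . D], [D → D D .], [T → . * g D], [T → . +], [T → . g c c] }  — shift, reduce

Conflict in state I8:
  Shift-reduce conflict between [T → * g D .] and [D → . g]
So the grammar is NOT LR(0).

Answer: No. Shift-reduce conflict between [T → * g D .] and [D → . g]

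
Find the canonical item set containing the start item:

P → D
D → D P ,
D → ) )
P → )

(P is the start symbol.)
{ [D → . ) )], [D → . D P ,], [P → . )], [P → . D], [P' → . P] }

First, augment the grammar with P' → P
I₀ = CLOSURE({ [P' → . P] }):
  [P' → . P] has the dot before P: add [P → . D], [P → . )]
  [P → . D] has the dot before D: add [D → . D P ,], [D → . ) )]
No further items can be added.

I₀ = { [D → . ) )], [D → . D P ,], [P → . )], [P → . D], [P' → . P] }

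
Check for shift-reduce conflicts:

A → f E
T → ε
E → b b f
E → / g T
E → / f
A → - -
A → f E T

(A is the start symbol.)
No shift-reduce conflicts

A shift-reduce conflict occurs when an LR(0) state has both:
  - a complete (reduce) item [A → α .] (dot at the end), and
  - a shift item [B → β . c γ] (dot before a terminal).

Augment with A' → A and build the canonical LR(0) collection (I0 = CLOSURE({[A' → . A]}), then GOTO on every symbol after a dot until no new states appear). It has 14 states:
  I0: { [A → . - -], [A → . f E T], [A → . f E], [A' → . A] }  — shift
  I1: { [A → - . -] }  — shift
  I2: { [A' → A .] }  — accept
  I3: { [A → f . E T], [A → f . E], [E → . / f], [E → . / g T], [E → . b b f] }  — shift
  I4: { [E → / . f], [E → / . g T] }  — shift
  I5: { [A → f E . T], [A → f E .], [T → .] }  — 2 reduces
  I6: { [E → b . b f] }  — shift
  I7: { [E → b b . f] }  — shift
  I8: { [E → b b f .] }  — reduce
  I9: { [A → f E T .] }  — reduce
  I10: { [E → / f .] }  — reduce
  I11: { [E → / g . T], [T → .] }  — reduce
  I12: { [E → / g T .] }  — reduce
  I13: { [A → - - .] }  — reduce

No state contains both a complete item and a shift item.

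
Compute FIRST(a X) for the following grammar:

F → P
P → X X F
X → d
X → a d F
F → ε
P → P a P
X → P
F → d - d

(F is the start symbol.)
To compute FIRST(a X), process the symbols left to right:
Symbol a is a terminal. Add 'a' and stop.
FIRST(a X) = { 'a' }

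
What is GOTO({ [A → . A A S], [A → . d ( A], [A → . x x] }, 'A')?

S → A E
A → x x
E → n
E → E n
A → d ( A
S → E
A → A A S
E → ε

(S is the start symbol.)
{ [A → . A A S], [A → . d ( A], [A → . x x], [A → A . A S] }

GOTO(I, 'A') = CLOSURE({ [A → αX.β] : [A → α.Xβ] ∈ I, X = 'A' })

Items with dot before 'A', with the dot advanced:
  [A → . A A S] → [A → A . A S]
Closure of the advanced items:
  [A → A . A S] has the dot before A: add [A → . x x], [A → . d ( A], [A → . A A S]

GOTO = { [A → . A A S], [A → . d ( A], [A → . x x], [A → A . A S] }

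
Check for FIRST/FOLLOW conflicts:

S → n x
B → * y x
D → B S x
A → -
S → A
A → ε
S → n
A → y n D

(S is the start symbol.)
No FIRST/FOLLOW conflicts.

A FIRST/FOLLOW conflict occurs when a non-terminal N has a nullable alternative N → β (β ⇒* ε) and another alternative N → α with FIRST(α) ∩ FOLLOW(N) ≠ ∅: on such a lookahead the parser cannot decide between expanding α and letting N vanish via β.

Nullable non-terminals: A, S.
FIRST sets used below: FIRST(A) = { '-', 'y', ε }

A: nullable alternative(s) A → ε; FOLLOW(A) = { $, 'x' }
  A → -: FIRST \ {ε} = { '-' } — disjoint from FOLLOW(A)
  A → ε: FIRST \ {ε} = { } — this is the only nullable alternative, skip
  A → y n D: FIRST \ {ε} = { 'y' } — disjoint from FOLLOW(A)

S: nullable alternative(s) S → A; FOLLOW(S) = { $, 'x' }
  S → n x: FIRST \ {ε} = { 'n' } — disjoint from FOLLOW(S)
  S → A: FIRST \ {ε} = { '-', 'y' } — this is the only nullable alternative, skip
  S → n: FIRST \ {ε} = { 'n' } — disjoint from FOLLOW(S)

B, D have no nullable alternative, so no FIRST/FOLLOW check is needed there.

No FIRST/FOLLOW conflicts found.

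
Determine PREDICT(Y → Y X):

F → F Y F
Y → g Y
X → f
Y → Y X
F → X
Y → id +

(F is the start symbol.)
{ 'g', 'id' }

PREDICT(Y → Y X) = (FIRST(RHS) \ {ε}) ∪ (FOLLOW(Y) if ε ∈ FIRST(RHS), i.e. RHS ⇒* ε)
FIRST(Y) = { 'g', 'id' }
FIRST(Y X) = { 'g', 'id' }
ε ∉ FIRST(Y X), so FOLLOW(Y) is not added.
PREDICT(Y → Y X) = { 'g', 'id' }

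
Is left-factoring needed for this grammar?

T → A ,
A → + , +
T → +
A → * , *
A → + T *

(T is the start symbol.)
Left-factoring is needed when two productions for the same non-terminal
share a common prefix on the right-hand side.

Productions for T:
  T → A ,
  T → +
Productions for A:
  A → + , +
  A → * , *
  A → + T *

Found common prefix '+' in productions for A

Answer: Yes, A has productions with common prefix '+'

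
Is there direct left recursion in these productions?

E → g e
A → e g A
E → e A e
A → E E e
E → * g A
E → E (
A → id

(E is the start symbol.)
Yes, E is left-recursive

Direct left recursion occurs when N → N α for some non-terminal N (the right-hand side begins with the left-hand side itself).

E → g e: starts with g
A → e g A: starts with e
E → e A e: starts with e
A → E E e: starts with E
E → * g A: starts with '*'
E → E (: LEFT RECURSIVE (starts with E)
A → id: starts with id

The grammar has direct left recursion on: E.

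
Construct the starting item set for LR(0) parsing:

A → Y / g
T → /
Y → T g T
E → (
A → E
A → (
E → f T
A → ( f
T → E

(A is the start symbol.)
{ [A → . ( f], [A → . (], [A → . E], [A → . Y / g], [A' → . A], [E → . (], [E → . f T], [T → . /], [T → . E], [Y → . T g T] }

First, augment the grammar with A' → A
I₀ = CLOSURE({ [A' → . A] }):
  [A' → . A] has the dot before A: add [A → . Y / g], [A → . E], [A → . (], [A → . ( f]
  [A → . Y / g] has the dot before Y: add [Y → . T g T]
  [A → . E] has the dot before E: add [E → . (], [E → . f T]
  [Y → . T g T] has the dot before T: add [T → . /], [T → . E]
No further items can be added.

I₀ = { [A → . ( f], [A → . (], [A → . E], [A → . Y / g], [A' → . A], [E → . (], [E → . f T], [T → . /], [T → . E], [Y → . T g T] }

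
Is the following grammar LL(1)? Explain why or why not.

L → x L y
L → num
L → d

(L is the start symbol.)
A grammar is LL(1) if for each non-terminal N with multiple productions, the predict sets of those productions are pairwise disjoint, where PREDICT(N → α) = (FIRST(α) \ {ε}) ∪ (FOLLOW(N) if α ⇒* ε).

For L:
  PREDICT(L → x L y) = { 'x' }
  PREDICT(L → num) = { 'num' }
  PREDICT(L → d) = { 'd' }

All predict sets are disjoint. The grammar IS LL(1).

Answer: Yes, the grammar is LL(1).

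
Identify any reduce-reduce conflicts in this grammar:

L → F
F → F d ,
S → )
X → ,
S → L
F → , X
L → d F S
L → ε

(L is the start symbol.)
A reduce-reduce conflict occurs when an LR(0) state has two complete items [A → α .] and [B → β .] — both call for a reduction, and with no lookahead the parser cannot choose between them.

Augment with L' → L and build the canonical LR(0) collection (I0 = CLOSURE({[L' → . L]}), then GOTO on every symbol after a dot until no new states appear). It has 15 states:
  I0: { [F → . , X], [F → . F d ,], [L → . F], [L → . d F S], [L → .], [L' → . L] }  — shift, reduce
  I1: { [F → , . X], [X → . ,] }  — shift
  I2: { [F → F . d ,], [L → F .] }  — shift, reduce
  I3: { [L' → L .] }  — accept
  I4: { [F → . , X], [F → . F d ,], [L → d . F S] }  — shift
  I5: { [F → . , X], [F → . F d ,], [F → F . d ,], [L → . F], [L → . d F S], [L → .], [L → d F . S], [S → . )], [S → . L] }  — shift, reduce
  I6: { [S → ) .] }  — reduce
  I7: { [S → L .] }  — reduce
  I8: { [L → d F S .] }  — reduce
  I9: { [F → . , X], [F → . F d ,], [F → F d . ,], [L → d . F S] }  — shift
  I10: { [F → , . X], [F → F d , .], [X → . ,] }  — shift, reduce
  I11: { [X → , .] }  — reduce
  I12: { [F → , X .] }  — reduce
  I13: { [F → F d . ,] }  — shift
  I14: { [F → F d , .] }  — reduce

No state contains more than one complete item.

Answer: No reduce-reduce conflicts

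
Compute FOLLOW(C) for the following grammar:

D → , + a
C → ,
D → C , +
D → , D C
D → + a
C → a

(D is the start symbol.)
To compute FOLLOW(C), find every occurrence of C on a right-hand side N → α C β: add FIRST(β) \ {ε}, and if β is empty or nullable also add FOLLOW(N). Iterate to a fixed point.

In D → C , +: C is followed by ',' '+', add FIRST(',' '+') \ {ε} = { ',' }
In D → , D C: C is at the end, add FOLLOW(D)

The FOLLOW sets referred to above (computed the same way, to a fixed point):
  FOLLOW(D) = { $, ',', 'a' }

Taking the union: FOLLOW(C) = { $, ',', 'a' }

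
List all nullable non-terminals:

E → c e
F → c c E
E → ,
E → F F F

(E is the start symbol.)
None

A non-terminal is nullable if it can derive ε (the empty string): either it has an ε-production, or it has a production whose right-hand side consists entirely of nullable non-terminals.

There are no ε-productions, so no non-terminal can derive ε.
No non-terminals are nullable.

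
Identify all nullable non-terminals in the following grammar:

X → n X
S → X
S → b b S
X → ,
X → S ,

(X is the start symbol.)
A non-terminal is nullable if it can derive ε (the empty string): either it has an ε-production, or it has a production whose right-hand side consists entirely of nullable non-terminals.

There are no ε-productions, so no non-terminal can derive ε.
No non-terminals are nullable.

Answer: None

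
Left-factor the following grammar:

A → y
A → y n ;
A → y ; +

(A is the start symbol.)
A → y A'
A' → ε
A' → n ;
A' → ; +

Left-factoring transforms A → αβ₁ | αβ₂ into A → αA' and A' → β₁ | β₂
(α is the longest common prefix among the alternatives). Repeat until
no nonterminal has two alternatives with a common prefix.

Round 1: A has alternatives sharing prefix 'y'. Introduce A': A → y A'
  Add: A' → ε
  Add: A' → n ;
  Add: A' → ; +

No remaining common prefixes — done.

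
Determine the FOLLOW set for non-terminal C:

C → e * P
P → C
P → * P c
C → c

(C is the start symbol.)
{ $, 'c' }

C is the start symbol, so $ ∈ FOLLOW(C).
In P → C: C is at the end, add FOLLOW(P)

The FOLLOW sets referred to above (computed the same way, to a fixed point):
  FOLLOW(P) = { $, 'c' }

Taking the union: FOLLOW(C) = { $, 'c' }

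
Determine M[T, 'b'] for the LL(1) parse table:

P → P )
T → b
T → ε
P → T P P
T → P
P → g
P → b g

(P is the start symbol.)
To find M[T, 'b'], we find productions for T where 'b' is in the predict set (PREDICT(N → α) = (FIRST(α) \ {ε}) ∪ (FOLLOW(N) if α ⇒* ε)).

Relevant sets:
  FIRST(P) = { 'b', 'g' }
  FOLLOW(T) = { 'b', 'g' }

T → b: PREDICT = { 'b' }
  'b' is in predict set, so this production goes in M[T, 'b']
T → ε: PREDICT = { 'b', 'g' }
  'b' is in predict set, so this production goes in M[T, 'b']
T → P: PREDICT = { 'b', 'g' }
  'b' is in predict set, so this production goes in M[T, 'b']

M[T, 'b'] = T → b, T → ε, T → P  (a multiply-defined cell — the grammar is not LL(1))

Answer: T → b, T → ε, T → P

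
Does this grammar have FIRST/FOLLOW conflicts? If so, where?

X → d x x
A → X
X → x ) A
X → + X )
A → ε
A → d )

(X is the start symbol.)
Nullable non-terminals: A.
FIRST sets used below: FIRST(X) = { '+', 'd', 'x' }

A: nullable alternative(s) A → ε; FOLLOW(A) = { $, ')' }
  A → X: FIRST \ {ε} = { '+', 'd', 'x' } — disjoint from FOLLOW(A)
  A → ε: FIRST \ {ε} = { } — this is the only nullable alternative, skip
  A → d ): FIRST \ {ε} = { 'd' } — disjoint from FOLLOW(A)

X has no nullable alternative, so no FIRST/FOLLOW check is needed there.

No FIRST/FOLLOW conflicts found.

Answer: No FIRST/FOLLOW conflicts.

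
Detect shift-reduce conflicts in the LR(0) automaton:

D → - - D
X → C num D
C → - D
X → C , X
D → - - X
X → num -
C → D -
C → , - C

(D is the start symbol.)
A shift-reduce conflict occurs when an LR(0) state has both:
  - a complete (reduce) item [A → α .] (dot at the end), and
  - a shift item [B → β . c γ] (dot before a terminal).

Augment with D' → D and build the canonical LR(0) collection (I0 = CLOSURE({[D' → . D]}), then GOTO on every symbol after a dot until no new states appear). It has 23 states:
  I0: { [D → . - - D], [D → . - - X], [D' → . D] }  — shift
  I1: { [D → - . - D], [D → - . - X] }  — shift
  I2: { [D' → D .] }  — accept
  I3: { [C → . , - C], [C → . - D], [C → . D -], [D → - - . D], [D → - - . X], [D → . - - D], [D → . - - X], [X → . C , X], [X → . C num D], [X → . num -] }  — shift
  I4: { [C → , . - C] }  — shift
  I5: { [C → - . D], [D → - . - D], [D → - . - X], [D → . - - D], [D → . - - X] }  — shift
  I6: { [X → C . , X], [X → C . num D] }  — shift
  I7: { [C → D . -], [D → - - D .] }  — shift, reduce
  I8: { [D → - - X .] }  — reduce
  I9: { [X → num . -] }  — shift
  I10: { [X → num - .] }  — reduce
  I11: { [C → D - .] }  — reduce
  I12: { [C → . , - C], [C → . - D], [C → . D -], [D → . - - D], [D → . - - X], [X → . C , X], [X → . C num D], [X → . num -], [X → C , . X] }  — shift
  I13: { [D → . - - D], [D → . - - X], [X → C num . D] }  — shift
  I14: { [X → C num D .] }  — reduce
  I15: { [C → D . -] }  — shift
  I16: { [X → C , X .] }  — reduce
  I17: { [C → . , - C], [C → . - D], [C → . D -], [D → - - . D], [D → - - . X], [D → - . - D], [D → - . - X], [D → . - - D], [D → . - - X], [X → . C , X], [X → . C num D], [X → . num -] }  — shift
  I18: { [C → - D .] }  — reduce
  I19: { [C → - . D], [C → . , - C], [C → . - D], [C → . D -], [D → - - . D], [D → - - . X], [D → - . - D], [D → - . - X], [D → . - - D], [D → . - - X], [X → . C , X], [X → . C num D], [X → . num -] }  — shift
  I20: { [C → - D .], [C → D . -], [D → - - D .] }  — shift, 2 reduces
  I21: { [C → , - . C], [C → . , - C], [C → . - D], [C → . D -], [D → . - - D], [D → . - - X] }  — shift
  I22: { [C → , - C .] }  — reduce

I7 contains reduce item [D → - - D .] and shift item [C → D . -] — shift-reduce conflict.
I20 contains reduce items [C → - D .], [D → - - D .] and shift item [C → D . -] — shift-reduce conflict.

Answer: Yes — I7: [D → - - D .] vs [C → D . -]; I20: [C → - D .] vs [C → D . -]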